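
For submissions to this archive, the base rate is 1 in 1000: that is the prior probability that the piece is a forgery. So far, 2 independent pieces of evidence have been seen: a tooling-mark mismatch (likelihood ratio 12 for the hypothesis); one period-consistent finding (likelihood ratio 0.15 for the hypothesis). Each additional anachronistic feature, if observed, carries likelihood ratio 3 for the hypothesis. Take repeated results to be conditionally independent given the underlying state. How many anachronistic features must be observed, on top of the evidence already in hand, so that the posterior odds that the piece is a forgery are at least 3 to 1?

7

Prior odds = 0.001/0.999 = 1/999.
Combined Bayes factor of the evidence already in hand = 12 × 0.15 = 1.8.
Odds after that evidence = (1/999) × 1.8 = 1/555.
Target odds = 3.
Need 3ⁿ ≥ 3 ÷ (1/555) = 1665.
3⁶ = 729 falls short of 1665 but 3⁷ = 2187 reaches it, so n = 7.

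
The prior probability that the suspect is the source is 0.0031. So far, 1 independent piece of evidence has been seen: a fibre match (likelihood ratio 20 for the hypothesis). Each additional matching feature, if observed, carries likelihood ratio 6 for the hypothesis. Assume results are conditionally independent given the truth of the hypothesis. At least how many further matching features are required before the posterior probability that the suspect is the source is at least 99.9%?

6

Prior odds = 0.0031/0.9969 = 31/9969.
Bayes factor of the evidence already in hand = 20.
Odds after that evidence = (31/9969) × 20 = 620/9969.
Target odds = 0.999/0.001 = 999.
Need 6ⁿ ≥ 999 ÷ (620/9969) = 9959031/620.
6⁵ = 7776 falls short of 9959031/620 but 6⁶ = 46656 reaches it, so n = 6.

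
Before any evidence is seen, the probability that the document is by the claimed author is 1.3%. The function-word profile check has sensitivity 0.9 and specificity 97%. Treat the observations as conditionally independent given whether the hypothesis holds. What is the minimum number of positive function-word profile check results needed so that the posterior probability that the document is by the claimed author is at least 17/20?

2

Prior odds: 0.013 ÷ 0.987 = 13/987.
False-positive rate = 1 − 0.97 = 0.03; likelihood ratio of a positive = 0.9/0.03 = 30.
Target odds: 0.85 ÷ 0.15 = 17/3.
Need (13/987) × 30ⁿ ≥ 17/3, i.e. 30ⁿ ≥ 5593/13.
30¹ = 30 falls short of 5593/13 but 30² = 900 reaches it, so n = 2.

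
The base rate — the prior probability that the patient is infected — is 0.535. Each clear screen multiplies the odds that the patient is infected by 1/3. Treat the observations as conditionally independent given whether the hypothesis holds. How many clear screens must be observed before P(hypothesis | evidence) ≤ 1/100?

5

Prior odds = 0.535/0.465 = 107/93.
Likelihood ratio per clear screen = 1/3.
Target posterior odds = 0.01/0.99 = 1/99.
Need (107/93) × (1/3)ⁿ ≤ 1/99, i.e. (1/3)ⁿ ≤ 31/3531.
(1/3)⁴ = 1/81 is still above 31/3531 but (1/3)⁵ = 1/243 is at or below it, so n = 5.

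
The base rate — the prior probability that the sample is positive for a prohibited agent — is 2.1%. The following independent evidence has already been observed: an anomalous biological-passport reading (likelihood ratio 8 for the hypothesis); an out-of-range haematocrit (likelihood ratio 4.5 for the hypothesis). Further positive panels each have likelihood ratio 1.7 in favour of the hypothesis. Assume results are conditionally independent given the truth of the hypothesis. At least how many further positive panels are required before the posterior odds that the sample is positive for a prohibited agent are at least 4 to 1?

4

Prior odds = 0.021/0.979 = 21/979.
Combined Bayes factor of the evidence already in hand = 8 × 4.5 = 36.
Odds after that evidence = (21/979) × 36 = 756/979.
Target odds = 4.
Need 1.7ⁿ ≥ 4 ÷ (756/979) = 979/189.
1.7³ = 4.913 falls short of 979/189 but 1.7⁴ = 8.3521 reaches it, so n = 4.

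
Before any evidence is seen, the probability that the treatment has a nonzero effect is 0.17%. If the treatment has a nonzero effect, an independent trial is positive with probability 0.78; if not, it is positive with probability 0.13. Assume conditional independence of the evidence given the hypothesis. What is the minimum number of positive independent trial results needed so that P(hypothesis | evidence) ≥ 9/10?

5

Prior odds: 0.0017 ÷ 0.9983 = 17/9983.
Likelihood ratio of a positive = 0.78/0.13 = 6.
Target odds: 0.9 ÷ 0.1 = 9.
Need (17/9983) × 6ⁿ ≥ 9, i.e. 6ⁿ ≥ 89847/17.
6⁴ = 1296 falls short of 89847/17 but 6⁵ = 7776 reaches it, so n = 5.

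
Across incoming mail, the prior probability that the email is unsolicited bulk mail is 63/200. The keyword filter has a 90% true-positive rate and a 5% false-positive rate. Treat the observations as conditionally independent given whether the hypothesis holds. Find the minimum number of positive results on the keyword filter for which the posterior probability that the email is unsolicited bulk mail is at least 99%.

Prior odds = 0.315/0.685 = 63/137.
Likelihood ratio of a positive result = 0.9/0.05 = 18.
Target posterior odds = 0.99/0.01 = 99.
Require 18ⁿ ≥ 99 ÷ (63/137) = 1507/7.
18¹ = 18 falls short of 1507/7 but 18² = 324 reaches it, so n = 2.

2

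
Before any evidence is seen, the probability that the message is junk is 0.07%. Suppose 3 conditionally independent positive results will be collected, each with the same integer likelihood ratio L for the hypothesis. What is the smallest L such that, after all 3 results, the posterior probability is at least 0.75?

17

Prior odds = 0.0007/0.9993 = 7/9993.
Target odds = 0.75/0.25 = 3.
Need L³ ≥ 3 ÷ (7/9993) = 29979/7.
16³ = 4096 < 29979/7 ≤ 4913 = 17³, so L = 17.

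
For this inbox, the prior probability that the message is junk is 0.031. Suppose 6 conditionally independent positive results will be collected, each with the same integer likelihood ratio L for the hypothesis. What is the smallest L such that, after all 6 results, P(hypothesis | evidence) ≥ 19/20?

3

Prior odds = 0.031/0.969 = 31/969.
Target odds = 0.95/0.05 = 19.
Need L⁶ ≥ 19 ÷ (31/969) = 18411/31.
2⁶ = 64 < 18411/31 ≤ 729 = 3⁶, so L = 3.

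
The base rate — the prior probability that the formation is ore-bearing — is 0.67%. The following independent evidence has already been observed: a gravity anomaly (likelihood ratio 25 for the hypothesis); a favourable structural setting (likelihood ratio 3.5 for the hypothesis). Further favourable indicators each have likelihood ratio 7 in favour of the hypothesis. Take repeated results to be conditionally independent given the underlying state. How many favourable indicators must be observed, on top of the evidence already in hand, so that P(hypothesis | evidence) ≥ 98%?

3

Prior odds = 0.0067/0.9933 = 67/9933.
Combined Bayes factor of the evidence already in hand = 25 × 3.5 = 87.5.
Odds after that evidence = (67/9933) × 87.5 = 1675/2838.
Target odds = 0.98/0.02 = 49.
Need 7ⁿ ≥ 49 ÷ (1675/2838) = 139062/1675.
7² = 49 falls short of 139062/1675 but 7³ = 343 reaches it, so n = 3.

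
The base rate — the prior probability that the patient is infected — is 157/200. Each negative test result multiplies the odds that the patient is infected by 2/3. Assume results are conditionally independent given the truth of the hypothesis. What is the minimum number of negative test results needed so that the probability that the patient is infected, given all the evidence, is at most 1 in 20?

11

Prior odds: 0.785 ÷ 0.215 = 157/43.
Likelihood ratio per negative test result = 2/3.
Target posterior odds = 0.05/0.95 = 1/19.
Require (2/3)ⁿ ≤ 1/19 ÷ (157/43) = 43/2983.
(2/3)¹⁰ = 1024/59049 is still above 43/2983 but (2/3)¹¹ = 2048/177147 is at or below it, so n = 11.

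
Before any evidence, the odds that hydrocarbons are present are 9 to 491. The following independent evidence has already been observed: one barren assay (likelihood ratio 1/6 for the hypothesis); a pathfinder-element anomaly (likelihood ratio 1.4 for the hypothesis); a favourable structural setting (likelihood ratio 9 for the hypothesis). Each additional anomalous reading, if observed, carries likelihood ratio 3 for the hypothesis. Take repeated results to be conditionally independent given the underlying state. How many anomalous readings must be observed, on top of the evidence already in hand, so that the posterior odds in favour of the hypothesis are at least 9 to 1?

Prior odds = 9/491.
Combined Bayes factor of the evidence already in hand = (1/6) × 1.4 × 9 = 2.1.
Odds after that evidence = (9/491) × 2.1 = 189/4910.
Target odds = 9.
Need 3ⁿ ≥ 9 ÷ (189/4910) = 4910/21.
3⁴ = 81 falls short of 4910/21 but 3⁵ = 243 reaches it, so n = 5.

5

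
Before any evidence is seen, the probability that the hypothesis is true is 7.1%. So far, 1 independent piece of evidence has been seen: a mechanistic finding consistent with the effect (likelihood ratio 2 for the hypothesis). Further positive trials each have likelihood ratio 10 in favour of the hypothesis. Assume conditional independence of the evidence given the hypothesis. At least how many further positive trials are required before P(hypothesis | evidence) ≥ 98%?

Prior odds = 0.071/0.929 = 71/929.
Bayes factor of the evidence already in hand = 2.
Odds after that evidence = (71/929) × 2 = 142/929.
Target odds = 0.98/0.02 = 49.
Need 10ⁿ ≥ 49 ÷ (142/929) = 45521/142.
10² = 100 falls short of 45521/142 but 10³ = 1000 reaches it, so n = 3.

3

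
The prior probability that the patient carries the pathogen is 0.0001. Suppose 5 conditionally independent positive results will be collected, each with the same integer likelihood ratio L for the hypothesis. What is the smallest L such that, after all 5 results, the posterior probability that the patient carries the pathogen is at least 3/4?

Prior odds = 0.0001/0.9999 = 1/9999.
Target odds = 0.75/0.25 = 3.
Need L⁵ ≥ 3 ÷ (1/9999) = 29997.
7⁵ = 16807 < 29997 ≤ 32768 = 8⁵, so L = 8.

8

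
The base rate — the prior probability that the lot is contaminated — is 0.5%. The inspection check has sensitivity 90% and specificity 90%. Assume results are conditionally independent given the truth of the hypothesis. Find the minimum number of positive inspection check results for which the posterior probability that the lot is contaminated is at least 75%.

Prior odds: 0.005 ÷ 0.995 = 1/199.
False-positive rate = 1 − 0.9 = 0.1; likelihood ratio of a positive = 0.9/0.1 = 9.
Target posterior odds = 0.75/0.25 = 3.
Need (1/199) × 9ⁿ ≥ 3, i.e. 9ⁿ ≥ 597.
9² = 81 falls short of 597 but 9³ = 729 reaches it, so n = 3.

3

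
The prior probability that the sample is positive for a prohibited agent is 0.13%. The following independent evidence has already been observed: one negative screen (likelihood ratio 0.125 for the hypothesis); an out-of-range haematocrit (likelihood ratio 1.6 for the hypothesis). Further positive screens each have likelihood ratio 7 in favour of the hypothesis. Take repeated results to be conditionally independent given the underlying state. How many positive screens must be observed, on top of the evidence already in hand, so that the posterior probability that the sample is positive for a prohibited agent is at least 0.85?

Prior odds = 0.0013/0.9987 = 13/9987.
Combined Bayes factor of the evidence already in hand = 0.125 × 1.6 = 0.2.
Odds after that evidence = (13/9987) × 0.2 = 13/49935.
Target odds = 0.85/0.15 = 17/3.
Need 7ⁿ ≥ 17/3 ÷ (13/49935) = 282965/13.
7⁵ = 16807 falls short of 282965/13 but 7⁶ = 117649 reaches it, so n = 6.

6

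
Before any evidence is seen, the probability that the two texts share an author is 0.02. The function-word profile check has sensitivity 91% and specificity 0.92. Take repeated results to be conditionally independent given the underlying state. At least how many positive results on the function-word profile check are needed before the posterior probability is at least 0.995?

Prior odds = 0.02/0.98 = 1/49.
False-positive rate = 1 − 0.92 = 0.08; likelihood ratio of a positive = 0.91/0.08 = 11.375.
Target odds: 0.995 ÷ 0.005 = 199.
Require 11.375ⁿ ≥ 199 ÷ (1/49) = 9751.
11.375³ = 753571/512 falls short of 9751 but 11.375⁴ = 68574961/4096 reaches it, so n = 4.

4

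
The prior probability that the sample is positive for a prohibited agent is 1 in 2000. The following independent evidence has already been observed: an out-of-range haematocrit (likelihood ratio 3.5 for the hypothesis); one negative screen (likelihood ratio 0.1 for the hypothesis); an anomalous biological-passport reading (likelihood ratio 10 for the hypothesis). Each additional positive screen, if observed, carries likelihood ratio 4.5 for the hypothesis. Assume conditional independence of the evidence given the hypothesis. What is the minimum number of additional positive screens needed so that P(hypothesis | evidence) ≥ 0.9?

Prior odds = 0.0005/0.9995 = 1/1999.
Combined Bayes factor of the evidence already in hand = 3.5 × 0.1 × 10 = 3.5.
Odds after that evidence = (1/1999) × 3.5 = 7/3998.
Target odds = 0.9/0.1 = 9.
Need 4.5ⁿ ≥ 9 ÷ (7/3998) = 35982/7.
4.5⁵ = 1845.28125 falls short of 35982/7 but 4.5⁶ = 8303.765625 reaches it, so n = 6.

6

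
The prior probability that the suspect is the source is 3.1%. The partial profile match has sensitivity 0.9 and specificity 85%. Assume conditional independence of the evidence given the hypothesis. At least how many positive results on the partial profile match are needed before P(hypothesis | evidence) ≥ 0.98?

5

Prior odds: 0.031 ÷ 0.969 = 31/969.
False-positive rate = 1 − 0.85 = 0.15; likelihood ratio of a positive = 0.9/0.15 = 6.
Target odds: 0.98 ÷ 0.02 = 49.
Require 6ⁿ ≥ 49 ÷ (31/969) = 47481/31.
6⁴ = 1296 falls short of 47481/31 but 6⁵ = 7776 reaches it, so n = 5.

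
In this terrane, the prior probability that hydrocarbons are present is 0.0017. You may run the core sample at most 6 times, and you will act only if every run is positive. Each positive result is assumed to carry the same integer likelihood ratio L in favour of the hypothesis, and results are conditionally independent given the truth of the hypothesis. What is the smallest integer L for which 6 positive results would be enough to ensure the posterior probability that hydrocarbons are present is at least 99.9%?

Prior odds = 0.0017/0.9983 = 17/9983.
Target odds = 0.999/0.001 = 999.
Need L⁶ ≥ 999 ÷ (17/9983) = 9973017/17.
9⁶ = 531441 < 9973017/17 ≤ 1000000 = 10⁶, so L = 10.

10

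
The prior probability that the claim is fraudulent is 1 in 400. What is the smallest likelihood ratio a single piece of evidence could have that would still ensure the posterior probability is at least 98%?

19551

Prior odds = 0.0025/0.9975 = 1/399.
Target odds = 0.98/0.02 = 49.
Required Bayes factor = 49 ÷ (1/399) = 19551.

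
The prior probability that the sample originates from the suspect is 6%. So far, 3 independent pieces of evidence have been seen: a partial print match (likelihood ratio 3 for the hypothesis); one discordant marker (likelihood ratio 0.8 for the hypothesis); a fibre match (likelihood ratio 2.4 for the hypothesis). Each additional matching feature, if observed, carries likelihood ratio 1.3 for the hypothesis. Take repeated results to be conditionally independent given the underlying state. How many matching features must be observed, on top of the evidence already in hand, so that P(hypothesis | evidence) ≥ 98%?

19

Prior odds = 0.06/0.94 = 3/47.
Combined Bayes factor of the evidence already in hand = 3 × 0.8 × 2.4 = 5.76.
Odds after that evidence = (3/47) × 5.76 = 432/1175.
Target odds = 0.98/0.02 = 49.
Need 1.3ⁿ ≥ 49 ÷ (432/1175) = 57575/432.
1.3¹⁸ ≈112.455 falls short of 57575/432 but 1.3¹⁹ ≈146.192 reaches it, so n = 19.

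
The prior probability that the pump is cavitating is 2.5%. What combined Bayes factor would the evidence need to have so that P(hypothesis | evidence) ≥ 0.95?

Prior odds = 0.025/0.975 = 1/39.
Target odds = 0.95/0.05 = 19.
Required Bayes factor = 19 ÷ (1/39) = 741.

741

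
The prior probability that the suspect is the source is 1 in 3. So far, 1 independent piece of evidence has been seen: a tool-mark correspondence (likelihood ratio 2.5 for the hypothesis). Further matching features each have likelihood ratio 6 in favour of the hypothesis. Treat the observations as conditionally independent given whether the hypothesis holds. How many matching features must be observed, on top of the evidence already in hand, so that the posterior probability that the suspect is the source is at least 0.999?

4

Prior odds = (1/3)/(2/3) = 0.5.
Bayes factor of the evidence already in hand = 2.5.
Odds after that evidence = 0.5 × 2.5 = 1.25.
Target odds = 0.999/0.001 = 999.
Need 6ⁿ ≥ 999 ÷ 1.25 = 799.2.
6³ = 216 falls short of 799.2 but 6⁴ = 1296 reaches it, so n = 4.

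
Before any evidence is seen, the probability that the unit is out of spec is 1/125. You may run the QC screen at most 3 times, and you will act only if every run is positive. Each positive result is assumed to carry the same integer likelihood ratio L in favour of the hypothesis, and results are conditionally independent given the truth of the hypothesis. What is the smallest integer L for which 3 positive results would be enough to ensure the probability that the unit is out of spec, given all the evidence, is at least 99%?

24

Prior odds = 0.008/0.992 = 1/124.
Target odds = 0.99/0.01 = 99.
Need L³ ≥ 99 ÷ (1/124) = 12276.
23³ = 12167 < 12276 ≤ 13824 = 24³, so L = 24.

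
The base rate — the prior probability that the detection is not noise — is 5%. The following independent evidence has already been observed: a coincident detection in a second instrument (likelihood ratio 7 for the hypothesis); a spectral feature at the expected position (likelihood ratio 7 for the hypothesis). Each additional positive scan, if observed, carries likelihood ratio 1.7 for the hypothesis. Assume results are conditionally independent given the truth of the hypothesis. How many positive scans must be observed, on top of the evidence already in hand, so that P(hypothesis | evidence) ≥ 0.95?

4

Prior odds = 0.05/0.95 = 1/19.
Combined Bayes factor of the evidence already in hand = 7 × 7 = 49.
Odds after that evidence = (1/19) × 49 = 49/19.
Target odds = 0.95/0.05 = 19.
Need 1.7ⁿ ≥ 19 ÷ (49/19) = 361/49.
1.7³ = 4.913 falls short of 361/49 but 1.7⁴ = 8.3521 reaches it, so n = 4.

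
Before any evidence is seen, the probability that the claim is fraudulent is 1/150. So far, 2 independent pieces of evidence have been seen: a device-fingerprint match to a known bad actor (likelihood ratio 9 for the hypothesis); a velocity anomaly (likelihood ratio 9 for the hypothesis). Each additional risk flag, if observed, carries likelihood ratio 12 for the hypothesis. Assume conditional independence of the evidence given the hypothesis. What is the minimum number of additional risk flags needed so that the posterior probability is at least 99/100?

Prior odds = (1/150)/(149/150) = 1/149.
Combined Bayes factor of the evidence already in hand = 9 × 9 = 81.
Odds after that evidence = (1/149) × 81 = 81/149.
Target odds = 0.99/0.01 = 99.
Need 12ⁿ ≥ 99 ÷ (81/149) = 1639/9.
12² = 144 falls short of 1639/9 but 12³ = 1728 reaches it, so n = 3.

3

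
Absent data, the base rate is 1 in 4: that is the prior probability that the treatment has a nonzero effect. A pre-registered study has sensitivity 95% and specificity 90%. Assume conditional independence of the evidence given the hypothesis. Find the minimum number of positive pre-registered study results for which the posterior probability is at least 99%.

Prior odds = 0.25/0.75 = 1/3.
False-positive rate = 1 − 0.9 = 0.1; likelihood ratio of a positive = 0.95/0.1 = 9.5.
Target odds: 0.99 ÷ 0.01 = 99.
Need (1/3) × 9.5ⁿ ≥ 99, i.e. 9.5ⁿ ≥ 297.
9.5² = 90.25 falls short of 297 but 9.5³ = 857.375 reaches it, so n = 3.

3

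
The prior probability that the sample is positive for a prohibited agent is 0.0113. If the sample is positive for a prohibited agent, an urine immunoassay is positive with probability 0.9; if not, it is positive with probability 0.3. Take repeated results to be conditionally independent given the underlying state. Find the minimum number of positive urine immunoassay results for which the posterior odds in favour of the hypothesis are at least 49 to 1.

8

Prior odds: 0.0113 ÷ 0.9887 = 113/9887.
Likelihood ratio of a positive = 0.9/0.3 = 3.
Target odds = 49.
Require 3ⁿ ≥ 49 ÷ (113/9887) = 484463/113.
3⁷ = 2187 falls short of 484463/113 but 3⁸ = 6561 reaches it, so n = 8.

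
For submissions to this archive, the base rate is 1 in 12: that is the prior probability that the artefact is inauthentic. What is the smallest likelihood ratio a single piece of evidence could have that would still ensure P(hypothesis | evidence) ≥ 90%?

99

Prior odds = (1/12)/(11/12) = 1/11.
Target odds = 0.9/0.1 = 9.
Required Bayes factor = 9 ÷ (1/11) = 99.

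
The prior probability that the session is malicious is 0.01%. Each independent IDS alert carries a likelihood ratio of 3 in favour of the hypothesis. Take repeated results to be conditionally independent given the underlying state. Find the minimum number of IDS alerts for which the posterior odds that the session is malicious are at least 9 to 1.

11

Prior odds: 0.0001 ÷ 0.9999 = 1/9999.
Likelihood ratio per IDS alert = 3.
Target odds = 9.
Require 3ⁿ ≥ 9 ÷ (1/9999) = 89991.
3¹⁰ = 59049 falls short of 89991 but 3¹¹ = 177147 reaches it, so n = 11.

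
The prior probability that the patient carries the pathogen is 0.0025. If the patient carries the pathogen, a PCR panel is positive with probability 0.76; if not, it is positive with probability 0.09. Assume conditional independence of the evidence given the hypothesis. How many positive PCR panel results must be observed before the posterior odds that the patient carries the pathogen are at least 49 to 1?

Prior odds = 0.0025/0.9975 = 1/399.
Likelihood ratio of a positive = 0.76/0.09 = 76/9.
Target odds = 49.
Require (76/9)ⁿ ≥ 49 ÷ (1/399) = 19551.
(76/9)⁴ = 33362176/6561 falls short of 19551 but (76/9)⁵ ≈42939.3 reaches it, so n = 5.

5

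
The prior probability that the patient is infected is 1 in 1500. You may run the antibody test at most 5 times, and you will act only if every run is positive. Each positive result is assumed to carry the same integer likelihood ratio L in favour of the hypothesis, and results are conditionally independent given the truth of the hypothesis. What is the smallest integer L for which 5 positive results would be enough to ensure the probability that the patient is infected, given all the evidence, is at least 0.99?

11

Prior odds = (1/1500)/(1499/1500) = 1/1499.
Target odds = 0.99/0.01 = 99.
Need L⁵ ≥ 99 ÷ (1/1499) = 148401.
10⁵ = 100000 < 148401 ≤ 161051 = 11⁵, so L = 11.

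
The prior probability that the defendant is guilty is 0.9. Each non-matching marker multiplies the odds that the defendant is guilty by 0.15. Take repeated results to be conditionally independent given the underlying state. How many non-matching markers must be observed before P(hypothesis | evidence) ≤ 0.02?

4

Prior odds: 0.9 ÷ 0.1 = 9.
Likelihood ratio per non-matching marker = 0.15.
Target odds: 0.02 ÷ 0.98 = 1/49.
Require 0.15ⁿ ≤ 1/49 ÷ 9 = 1/441.
0.15³ = 0.003375 is still above 1/441 but 0.15⁴ = 81/160000 is at or below it, so n = 4.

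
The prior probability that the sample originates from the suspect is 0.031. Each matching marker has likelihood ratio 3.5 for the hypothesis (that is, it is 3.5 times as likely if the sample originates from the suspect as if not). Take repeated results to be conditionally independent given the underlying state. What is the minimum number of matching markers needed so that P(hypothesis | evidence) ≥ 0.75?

4

Prior odds = 0.031/0.969 = 31/969.
Likelihood ratio per matching marker = 3.5.
Target odds: 0.75 ÷ 0.25 = 3.
Need (31/969) × 3.5ⁿ ≥ 3, i.e. 3.5ⁿ ≥ 2907/31.
3.5³ = 42.875 falls short of 2907/31 but 3.5⁴ = 150.0625 reaches it, so n = 4.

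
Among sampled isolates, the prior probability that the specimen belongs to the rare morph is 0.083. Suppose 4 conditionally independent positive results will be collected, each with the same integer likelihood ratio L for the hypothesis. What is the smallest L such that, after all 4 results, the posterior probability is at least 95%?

4

Prior odds = 0.083/0.917 = 83/917.
Target odds = 0.95/0.05 = 19.
Need L⁴ ≥ 19 ÷ (83/917) = 17423/83.
3⁴ = 81 < 17423/83 ≤ 256 = 4⁴, so L = 4.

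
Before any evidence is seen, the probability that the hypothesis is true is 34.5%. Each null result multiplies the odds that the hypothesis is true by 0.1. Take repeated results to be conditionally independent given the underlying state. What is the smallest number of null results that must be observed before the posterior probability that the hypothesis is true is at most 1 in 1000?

Prior odds = 0.345/0.655 = 69/131.
Likelihood ratio per null result = 0.1.
Target posterior odds = 0.001/0.999 = 1/999.
Require 0.1ⁿ ≤ 1/999 ÷ (69/131) = 131/68931.
0.1² = 0.01 is still above 131/68931 but 0.1³ = 0.001 is at or below it, so n = 3.

3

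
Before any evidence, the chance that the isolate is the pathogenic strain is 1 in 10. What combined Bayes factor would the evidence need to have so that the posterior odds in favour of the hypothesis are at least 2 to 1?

Prior odds = 0.1/0.9 = 1/9.
Target odds = 2.
Required Bayes factor = 2 ÷ (1/9) = 18.

18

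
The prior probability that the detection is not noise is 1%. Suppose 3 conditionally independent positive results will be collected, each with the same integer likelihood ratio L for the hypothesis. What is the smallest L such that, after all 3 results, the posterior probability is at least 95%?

Prior odds = 0.01/0.99 = 1/99.
Target odds = 0.95/0.05 = 19.
Need L³ ≥ 19 ÷ (1/99) = 1881.
12³ = 1728 < 1881 ≤ 2197 = 13³, so L = 13.

13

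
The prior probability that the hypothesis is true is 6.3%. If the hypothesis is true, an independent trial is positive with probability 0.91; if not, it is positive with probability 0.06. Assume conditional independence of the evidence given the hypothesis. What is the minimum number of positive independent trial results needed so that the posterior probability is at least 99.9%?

4

Prior odds: 0.063 ÷ 0.937 = 63/937.
Likelihood ratio of a positive = 0.91/0.06 = 91/6.
Target posterior odds = 0.999/0.001 = 999.
Require (91/6)ⁿ ≥ 999 ÷ (63/937) = 104007/7.
(91/6)³ = 753571/216 falls short of 104007/7 but (91/6)⁴ = 68574961/1296 reaches it, so n = 4.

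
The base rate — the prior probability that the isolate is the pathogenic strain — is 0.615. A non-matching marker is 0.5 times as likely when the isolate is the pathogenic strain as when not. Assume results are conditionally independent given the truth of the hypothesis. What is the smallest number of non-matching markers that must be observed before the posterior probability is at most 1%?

Prior odds = 0.615/0.385 = 123/77.
Likelihood ratio per non-matching marker = 0.5.
Target posterior odds = 0.01/0.99 = 1/99.
Need (123/77) × 0.5ⁿ ≤ 1/99, i.e. 0.5ⁿ ≤ 7/1107.
0.5⁷ = 0.0078125 is still above 7/1107 but 0.5⁸ = 0.00390625 is at or below it, so n = 8.

8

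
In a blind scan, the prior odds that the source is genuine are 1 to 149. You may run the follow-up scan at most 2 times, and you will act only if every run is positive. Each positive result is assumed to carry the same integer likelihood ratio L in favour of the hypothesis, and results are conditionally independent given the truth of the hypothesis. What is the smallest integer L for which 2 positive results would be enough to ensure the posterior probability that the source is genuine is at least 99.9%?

Prior odds = 1/149.
Target odds = 0.999/0.001 = 999.
Need L² ≥ 999 ÷ (1/149) = 148851.
385² = 148225 < 148851 ≤ 148996 = 386², so L = 386.

386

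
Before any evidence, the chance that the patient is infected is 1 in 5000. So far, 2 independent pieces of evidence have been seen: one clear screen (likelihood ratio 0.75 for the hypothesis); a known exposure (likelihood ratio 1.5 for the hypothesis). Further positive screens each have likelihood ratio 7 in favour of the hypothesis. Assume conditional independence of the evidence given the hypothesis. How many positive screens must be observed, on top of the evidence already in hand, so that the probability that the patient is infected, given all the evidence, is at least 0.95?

6

Prior odds = 0.0002/0.9998 = 1/4999.
Combined Bayes factor of the evidence already in hand = 0.75 × 1.5 = 1.125.
Odds after that evidence = (1/4999) × 1.125 = 9/39992.
Target odds = 0.95/0.05 = 19.
Need 7ⁿ ≥ 19 ÷ (9/39992) = 759848/9.
7⁵ = 16807 falls short of 759848/9 but 7⁶ = 117649 reaches it, so n = 6.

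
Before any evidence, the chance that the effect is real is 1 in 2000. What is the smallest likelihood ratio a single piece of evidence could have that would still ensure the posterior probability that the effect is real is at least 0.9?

Prior odds = 0.0005/0.9995 = 1/1999.
Target odds = 0.9/0.1 = 9.
Required Bayes factor = 9 ÷ (1/1999) = 17991.

17991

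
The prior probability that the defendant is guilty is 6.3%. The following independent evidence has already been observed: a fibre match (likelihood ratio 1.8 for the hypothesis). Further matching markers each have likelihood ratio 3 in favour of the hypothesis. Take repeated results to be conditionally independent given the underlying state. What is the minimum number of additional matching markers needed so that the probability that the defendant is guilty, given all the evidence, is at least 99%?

Prior odds = 0.063/0.937 = 63/937.
Bayes factor of the evidence already in hand = 1.8.
Odds after that evidence = (63/937) × 1.8 = 567/4685.
Target odds = 0.99/0.01 = 99.
Need 3ⁿ ≥ 99 ÷ (567/4685) = 51535/63.
3⁶ = 729 falls short of 51535/63 but 3⁷ = 2187 reaches it, so n = 7.

7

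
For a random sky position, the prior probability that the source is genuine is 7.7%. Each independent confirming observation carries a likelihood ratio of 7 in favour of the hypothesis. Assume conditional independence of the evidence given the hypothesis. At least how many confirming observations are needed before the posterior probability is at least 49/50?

4

Prior odds = 0.077/0.923 = 77/923.
Likelihood ratio per confirming observation = 7.
Target posterior odds = 0.98/0.02 = 49.
Require 7ⁿ ≥ 49 ÷ (77/923) = 6461/11.
7³ = 343 falls short of 6461/11 but 7⁴ = 2401 reaches it, so n = 4.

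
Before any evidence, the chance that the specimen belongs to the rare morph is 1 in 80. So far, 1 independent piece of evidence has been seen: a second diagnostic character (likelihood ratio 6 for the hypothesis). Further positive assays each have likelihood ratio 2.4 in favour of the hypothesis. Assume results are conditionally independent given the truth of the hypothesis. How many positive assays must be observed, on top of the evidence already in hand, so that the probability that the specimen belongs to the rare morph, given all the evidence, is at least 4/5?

Prior odds = 0.0125/0.9875 = 1/79.
Bayes factor of the evidence already in hand = 6.
Odds after that evidence = (1/79) × 6 = 6/79.
Target odds = 0.8/0.2 = 4.
Need 2.4ⁿ ≥ 4 ÷ (6/79) = 158/3.
2.4⁴ = 33.1776 falls short of 158/3 but 2.4⁵ = 79.62624 reaches it, so n = 5.

5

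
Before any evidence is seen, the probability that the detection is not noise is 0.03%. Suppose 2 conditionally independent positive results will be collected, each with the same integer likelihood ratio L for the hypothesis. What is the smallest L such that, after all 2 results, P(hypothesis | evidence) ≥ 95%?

252

Prior odds = 0.0003/0.9997 = 3/9997.
Target odds = 0.95/0.05 = 19.
Need L² ≥ 19 ÷ (3/9997) = 189943/3.
251² = 63001 < 189943/3 ≤ 63504 = 252², so L = 252.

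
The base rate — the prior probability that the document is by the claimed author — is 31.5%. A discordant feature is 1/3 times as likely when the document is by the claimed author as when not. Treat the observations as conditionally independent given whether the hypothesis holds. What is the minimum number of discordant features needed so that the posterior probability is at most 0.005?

Prior odds: 0.315 ÷ 0.685 = 63/137.
Likelihood ratio per discordant feature = 1/3.
Target odds: 0.005 ÷ 0.995 = 1/199.
Require (1/3)ⁿ ≤ 1/199 ÷ (63/137) = 137/12537.
(1/3)⁴ = 1/81 is still above 137/12537 but (1/3)⁵ = 1/243 is at or below it, so n = 5.

5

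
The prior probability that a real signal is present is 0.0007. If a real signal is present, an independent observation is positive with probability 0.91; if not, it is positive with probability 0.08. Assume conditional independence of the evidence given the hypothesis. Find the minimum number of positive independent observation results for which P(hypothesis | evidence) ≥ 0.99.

Prior odds = 0.0007/0.9993 = 7/9993.
Likelihood ratio of a positive = 0.91/0.08 = 11.375.
Target posterior odds = 0.99/0.01 = 99.
Require 11.375ⁿ ≥ 99 ÷ (7/9993) = 989307/7.
11.375⁴ = 68574961/4096 falls short of 989307/7 but 11.375⁵ ≈190439 reaches it, so n = 5.

5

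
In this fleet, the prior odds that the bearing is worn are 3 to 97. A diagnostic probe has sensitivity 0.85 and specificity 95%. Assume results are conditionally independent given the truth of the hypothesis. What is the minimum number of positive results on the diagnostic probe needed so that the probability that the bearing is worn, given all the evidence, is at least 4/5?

Prior odds = 3/97.
False-positive rate = 1 − 0.95 = 0.05; likelihood ratio of a positive = 0.85/0.05 = 17.
Target odds: 0.8 ÷ 0.2 = 4.
Require 17ⁿ ≥ 4 ÷ (3/97) = 388/3.
17¹ = 17 falls short of 388/3 but 17² = 289 reaches it, so n = 2.

2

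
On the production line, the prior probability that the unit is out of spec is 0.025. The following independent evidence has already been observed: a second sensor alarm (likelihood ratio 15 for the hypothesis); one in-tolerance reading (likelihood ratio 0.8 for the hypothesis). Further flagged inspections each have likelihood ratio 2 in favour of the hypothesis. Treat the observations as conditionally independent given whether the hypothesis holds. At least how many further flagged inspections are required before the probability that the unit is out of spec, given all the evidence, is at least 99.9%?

Prior odds = 0.025/0.975 = 1/39.
Combined Bayes factor of the evidence already in hand = 15 × 0.8 = 12.
Odds after that evidence = (1/39) × 12 = 4/13.
Target odds = 0.999/0.001 = 999.
Need 2ⁿ ≥ 999 ÷ (4/13) = 3246.75.
2¹¹ = 2048 falls short of 3246.75 but 2¹² = 4096 reaches it, so n = 12.

12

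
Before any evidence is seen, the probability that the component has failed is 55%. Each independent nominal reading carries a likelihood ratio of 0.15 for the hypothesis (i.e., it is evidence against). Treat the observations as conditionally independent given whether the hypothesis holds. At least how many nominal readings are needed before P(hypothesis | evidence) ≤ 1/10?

2

Prior odds = 0.55/0.45 = 11/9.
Likelihood ratio per nominal reading = 0.15.
Target posterior odds = 0.1/0.9 = 1/9.
Require 0.15ⁿ ≤ 1/9 ÷ (11/9) = 1/11.
0.15¹ = 0.15 is still above 1/11 but 0.15² = 0.0225 is at or below it, so n = 2.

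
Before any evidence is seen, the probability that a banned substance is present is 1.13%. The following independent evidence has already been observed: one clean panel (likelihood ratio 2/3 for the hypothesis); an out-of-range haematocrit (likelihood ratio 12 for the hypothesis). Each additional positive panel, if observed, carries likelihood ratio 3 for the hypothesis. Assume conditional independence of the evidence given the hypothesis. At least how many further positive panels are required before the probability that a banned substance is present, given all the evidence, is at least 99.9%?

Prior odds = 0.0113/0.9887 = 113/9887.
Combined Bayes factor of the evidence already in hand = (2/3) × 12 = 8.
Odds after that evidence = (113/9887) × 8 = 904/9887.
Target odds = 0.999/0.001 = 999.
Need 3ⁿ ≥ 999 ÷ (904/9887) = 9877113/904.
3⁸ = 6561 falls short of 9877113/904 but 3⁹ = 19683 reaches it, so n = 9.

9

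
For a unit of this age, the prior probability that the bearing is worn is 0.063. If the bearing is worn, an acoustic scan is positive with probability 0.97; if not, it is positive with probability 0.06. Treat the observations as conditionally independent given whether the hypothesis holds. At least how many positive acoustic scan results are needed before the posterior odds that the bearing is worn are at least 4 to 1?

Prior odds: 0.063 ÷ 0.937 = 63/937.
Likelihood ratio of a positive = 0.97/0.06 = 97/6.
Target odds = 4.
Require (97/6)ⁿ ≥ 4 ÷ (63/937) = 3748/63.
(97/6)¹ = 97/6 falls short of 3748/63 but (97/6)² = 9409/36 reaches it, so n = 2.

2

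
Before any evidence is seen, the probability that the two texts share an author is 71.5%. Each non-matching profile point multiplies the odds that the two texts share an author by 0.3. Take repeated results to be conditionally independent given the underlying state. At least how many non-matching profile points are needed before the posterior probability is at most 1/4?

2

Prior odds = 0.715/0.285 = 143/57.
Likelihood ratio per non-matching profile point = 0.3.
Target odds: 0.25 ÷ 0.75 = 1/3.
Require 0.3ⁿ ≤ 1/3 ÷ (143/57) = 19/143.
0.3¹ = 0.3 is still above 19/143 but 0.3² = 0.09 is at or below it, so n = 2.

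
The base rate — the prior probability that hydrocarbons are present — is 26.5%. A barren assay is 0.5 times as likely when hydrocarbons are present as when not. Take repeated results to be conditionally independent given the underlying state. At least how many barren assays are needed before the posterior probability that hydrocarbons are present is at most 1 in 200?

7

Prior odds: 0.265 ÷ 0.735 = 53/147.
Likelihood ratio per barren assay = 0.5.
Target posterior odds = 0.005/0.995 = 1/199.
Need (53/147) × 0.5ⁿ ≤ 1/199, i.e. 0.5ⁿ ≤ 147/10547.
0.5⁶ = 0.015625 is still above 147/10547 but 0.5⁷ = 0.0078125 is at or below it, so n = 7.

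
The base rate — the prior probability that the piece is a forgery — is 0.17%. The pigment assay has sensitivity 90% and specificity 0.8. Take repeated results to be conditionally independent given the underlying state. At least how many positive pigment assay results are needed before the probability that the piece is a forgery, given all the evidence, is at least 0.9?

6

Prior odds = 0.0017/0.9983 = 17/9983.
False-positive rate = 1 − 0.8 = 0.2; likelihood ratio of a positive = 0.9/0.2 = 4.5.
Target odds: 0.9 ÷ 0.1 = 9.
Require 4.5ⁿ ≥ 9 ÷ (17/9983) = 89847/17.
4.5⁵ = 1845.28125 falls short of 89847/17 but 4.5⁶ = 8303.765625 reaches it, so n = 6.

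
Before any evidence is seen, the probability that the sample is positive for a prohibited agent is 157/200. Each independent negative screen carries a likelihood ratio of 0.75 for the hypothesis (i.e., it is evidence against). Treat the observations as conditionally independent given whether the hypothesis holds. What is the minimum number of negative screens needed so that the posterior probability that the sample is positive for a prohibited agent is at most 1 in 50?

Prior odds: 0.785 ÷ 0.215 = 157/43.
Likelihood ratio per negative screen = 0.75.
Target odds: 0.02 ÷ 0.98 = 1/49.
Need (157/43) × 0.75ⁿ ≤ 1/49, i.e. 0.75ⁿ ≤ 43/7693.
0.75¹⁸ ≈0.00563771 is still above 43/7693 but 0.75¹⁹ ≈0.00422828 is at or below it, so n = 19.

19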